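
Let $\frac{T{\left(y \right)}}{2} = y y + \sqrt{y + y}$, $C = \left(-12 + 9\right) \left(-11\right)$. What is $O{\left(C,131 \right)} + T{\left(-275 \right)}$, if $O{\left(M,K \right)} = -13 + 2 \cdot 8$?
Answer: $151253 + 10 i \sqrt{22} \approx 1.5125 \cdot 10^{5} + 46.904 i$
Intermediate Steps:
$C = 33$ ($C = \left(-3\right) \left(-11\right) = 33$)
$O{\left(M,K \right)} = 3$ ($O{\left(M,K \right)} = -13 + 16 = 3$)
$T{\left(y \right)} = 2 y^{2} + 2 \sqrt{2} \sqrt{y}$ ($T{\left(y \right)} = 2 \left(y y + \sqrt{y + y}\right) = 2 \left(y^{2} + \sqrt{2 y}\right) = 2 \left(y^{2} + \sqrt{2} \sqrt{y}\right) = 2 y^{2} + 2 \sqrt{2} \sqrt{y}$)
$O{\left(C,131 \right)} + T{\left(-275 \right)} = 3 + \left(2 \left(-275\right)^{2} + 2 \sqrt{2} \sqrt{-275}\right) = 3 + \left(2 \cdot 75625 + 2 \sqrt{2} \cdot 5 i \sqrt{11}\right) = 3 + \left(151250 + 10 i \sqrt{22}\right) = 151253 + 10 i \sqrt{22}$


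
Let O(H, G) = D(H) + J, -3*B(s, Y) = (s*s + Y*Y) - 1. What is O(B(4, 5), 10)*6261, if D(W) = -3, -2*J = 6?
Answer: -37566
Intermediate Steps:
J = -3 (J = -½*6 = -3)
B(s, Y) = ⅓ - Y²/3 - s²/3 (B(s, Y) = -((s*s + Y*Y) - 1)/3 = -((s² + Y²) - 1)/3 = -((Y² + s²) - 1)/3 = -(-1 + Y² + s²)/3 = ⅓ - Y²/3 - s²/3)
O(H, G) = -6 (O(H, G) = -3 - 3 = -6)
O(B(4, 5), 10)*6261 = -6*6261 = -37566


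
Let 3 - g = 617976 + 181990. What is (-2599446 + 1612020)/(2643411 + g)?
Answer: -493713/921724 ≈ -0.53564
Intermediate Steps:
g = -799963 (g = 3 - (617976 + 181990) = 3 - 1*799966 = 3 - 799966 = -799963)
(-2599446 + 1612020)/(2643411 + g) = (-2599446 + 1612020)/(2643411 - 799963) = -987426/1843448 = -987426*1/1843448 = -493713/921724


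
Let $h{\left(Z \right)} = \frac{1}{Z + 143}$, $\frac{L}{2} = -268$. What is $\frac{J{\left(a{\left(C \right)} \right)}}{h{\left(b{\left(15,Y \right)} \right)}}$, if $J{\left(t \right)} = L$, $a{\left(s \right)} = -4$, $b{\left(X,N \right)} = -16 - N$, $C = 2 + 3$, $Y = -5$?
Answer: $-70752$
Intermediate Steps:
$L = -536$ ($L = 2 \left(-268\right) = -536$)
$C = 5$
$h{\left(Z \right)} = \frac{1}{143 + Z}$
$J{\left(t \right)} = -536$
$\frac{J{\left(a{\left(C \right)} \right)}}{h{\left(b{\left(15,Y \right)} \right)}} = - \frac{536}{\frac{1}{143 - 11}} = - \frac{536}{\frac{1}{132}} = - 536 \frac{1}{\frac{1}{132}} = \left(-536\right) 132 = -70752$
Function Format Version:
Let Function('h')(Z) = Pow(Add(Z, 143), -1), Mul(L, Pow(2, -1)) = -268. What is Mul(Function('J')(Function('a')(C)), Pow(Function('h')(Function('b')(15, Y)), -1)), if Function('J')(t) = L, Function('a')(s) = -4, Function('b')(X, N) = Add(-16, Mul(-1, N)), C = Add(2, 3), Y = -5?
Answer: -70752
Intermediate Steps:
L = -536 (L = Mul(2, -268) = -536)
C = 5
Function('h')(Z) = Pow(Add(143, Z), -1)
Function('J')(t) = -536
Mul(Function('J')(Function('a')(C)), Pow(Function('h')(Function('b')(15, Y)), -1)) = Mul(-536, Pow(Pow(Add(143, Add(-16, Mul(-1, -5))), -1), -1)) = Mul(-536, Pow(Pow(Add(143, Add(-16, 5)), -1), -1)) = Mul(-536, Pow(Pow(Add(143, -11), -1), -1)) = Mul(-536, Pow(Pow(132, -1), -1)) = Mul(-536, Pow(Rational(1, 132), -1)) = Mul(-536, 132) = -70752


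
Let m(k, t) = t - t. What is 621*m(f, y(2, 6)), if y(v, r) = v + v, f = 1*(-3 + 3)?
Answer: 0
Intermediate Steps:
f = 0 (f = 1*0 = 0)
y(v, r) = 2*v
m(k, t) = 0
621*m(f, y(2, 6)) = 621*0 = 0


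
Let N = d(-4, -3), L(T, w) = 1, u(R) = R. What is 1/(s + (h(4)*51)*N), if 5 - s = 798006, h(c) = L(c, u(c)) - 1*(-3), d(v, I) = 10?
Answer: -1/795961 ≈ -1.2563e-6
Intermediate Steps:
N = 10
h(c) = 4 (h(c) = 1 - 1*(-3) = 1 + 3 = 4)
s = -798001 (s = 5 - 1*798006 = 5 - 798006 = -798001)
1/(s + (h(4)*51)*N) = 1/(-798001 + (4*51)*10) = 1/(-798001 + 204*10) = 1/(-798001 + 2040) = 1/(-795961) = -1/795961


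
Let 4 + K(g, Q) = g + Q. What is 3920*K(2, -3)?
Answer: -19600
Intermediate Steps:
K(g, Q) = -4 + Q + g (K(g, Q) = -4 + (g + Q) = -4 + (Q + g) = -4 + Q + g)
3920*K(2, -3) = 3920*(-4 - 3 + 2) = 3920*(-5) = -19600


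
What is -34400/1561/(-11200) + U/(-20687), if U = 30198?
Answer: -659057551/452093698 ≈ -1.4578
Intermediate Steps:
-34400/1561/(-11200) + U/(-20687) = -34400/1561/(-11200) + 30198/(-20687) = -34400*1/1561*(-1/11200) + 30198*(-1/20687) = -34400/1561*(-1/11200) - 30198/20687 = 43/21854 - 30198/20687 = -659057551/452093698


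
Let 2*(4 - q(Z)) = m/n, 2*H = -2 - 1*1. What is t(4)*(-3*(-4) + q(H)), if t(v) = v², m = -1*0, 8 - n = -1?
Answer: 256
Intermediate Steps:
n = 9 (n = 8 - 1*(-1) = 8 + 1 = 9)
m = 0
H = -3/2 (H = (-2 - 1*1)/2 = (-2 - 1)/2 = (½)*(-3) = -3/2 ≈ -1.5000)
q(Z) = 4 (q(Z) = 4 - 0/9 = 4 - ½*0 = 4 + 0 = 4)
t(4)*(-3*(-4) + q(H)) = 4²*(-3*(-4) + 4) = 16*(12 + 4) = 16*16 = 256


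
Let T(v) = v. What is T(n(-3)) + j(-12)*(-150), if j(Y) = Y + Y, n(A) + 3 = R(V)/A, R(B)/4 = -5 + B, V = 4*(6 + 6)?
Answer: 10619/3 ≈ 3539.7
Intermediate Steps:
V = 48 (V = 4*12 = 48)
R(B) = -20 + 4*B (R(B) = 4*(-5 + B) = -20 + 4*B)
n(A) = -3 + 172/A (n(A) = -3 + (-20 + 4*48)/A = -3 + (-20 + 192)/A = -3 + 172/A)
j(Y) = 2*Y
T(n(-3)) + j(-12)*(-150) = (-3 + 172/(-3)) + (2*(-12))*(-150) = (-3 + 172*(-1/3)) - 24*(-150) = (-3 - 172/3) + 3600 = -181/3 + 3600 = 10619/3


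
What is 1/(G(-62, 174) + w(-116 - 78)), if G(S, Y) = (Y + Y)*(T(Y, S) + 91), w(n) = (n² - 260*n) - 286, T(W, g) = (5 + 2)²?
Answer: 1/136510 ≈ 7.3255e-6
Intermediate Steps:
T(W, g) = 49 (T(W, g) = 7² = 49)
w(n) = -286 + n² - 260*n
G(S, Y) = 280*Y (G(S, Y) = (Y + Y)*(49 + 91) = (2*Y)*140 = 280*Y)
1/(G(-62, 174) + w(-116 - 78)) = 1/(280*174 + (-286 + (-116 - 78)² - 260*(-116 - 78))) = 1/(48720 + (-286 + (-194)² - 260*(-194))) = 1/(48720 + (-286 + 37636 + 50440)) = 1/(48720 + 87790) = 1/136510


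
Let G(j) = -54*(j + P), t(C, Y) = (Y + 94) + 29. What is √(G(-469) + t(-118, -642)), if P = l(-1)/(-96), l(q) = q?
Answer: √396903/4 ≈ 157.50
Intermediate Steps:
t(C, Y) = 123 + Y (t(C, Y) = (94 + Y) + 29 = 123 + Y)
P = 1/96 (P = -1/(-96) = -1*(-1/96) = 1/96 ≈ 0.010417)
G(j) = -9/16 - 54*j (G(j) = -54*(j + 1/96) = -54*(1/96 + j) = -9/16 - 54*j)
√(G(-469) + t(-118, -642)) = √((-9/16 - 54*(-469)) + (123 - 642)) = √((-9/16 + 25326) - 519) = √(405207/16 - 519) = √(396903/16) = √396903/4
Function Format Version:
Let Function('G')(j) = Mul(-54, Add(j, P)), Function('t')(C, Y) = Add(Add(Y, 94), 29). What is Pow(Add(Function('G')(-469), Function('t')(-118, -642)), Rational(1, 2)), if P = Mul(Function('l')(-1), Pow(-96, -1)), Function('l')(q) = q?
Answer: Mul(Rational(1, 4), Pow(396903, Rational(1, 2))) ≈ 157.50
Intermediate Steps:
Function('t')(C, Y) = Add(123, Y) (Function('t')(C, Y) = Add(Add(94, Y), 29) = Add(123, Y))
P = Rational(1, 96) (P = Mul(-1, Pow(-96, -1)) = Mul(-1, Rational(-1, 96)) = Rational(1, 96) ≈ 0.010417)
Function('G')(j) = Add(Rational(-9, 16), Mul(-54, j)) (Function('G')(j) = Mul(-54, Add(j, Rational(1, 96))) = Mul(-54, Add(Rational(1, 96), j)) = Add(Rational(-9, 16), Mul(-54, j)))
Pow(Add(Function('G')(-469), Function('t')(-118, -642)), Rational(1, 2)) = Pow(Add(Add(Rational(-9, 16), Mul(-54, -469)), Add(123, -642)), Rational(1, 2)) = Pow(Add(Add(Rational(-9, 16), 25326), -519), Rational(1, 2)) = Pow(Add(Rational(405207, 16), -519), Rational(1, 2)) = Pow(Rational(396903, 16), Rational(1, 2)) = Mul(Rational(1, 4), Pow(396903, Rational(1, 2)))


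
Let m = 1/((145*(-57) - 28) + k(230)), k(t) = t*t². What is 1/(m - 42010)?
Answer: -12158707/510787281069 ≈ -2.3804e-5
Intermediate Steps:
k(t) = t³
m = 1/12158707 (m = 1/((145*(-57) - 28) + 230³) = 1/((-8265 - 28) + 12167000) = 1/(-8293 + 12167000) = 1/12158707 ≈ 8.2246e-8)
1/(m - 42010) = 1/(1/12158707 - 42010) = 1/(-510787281069/12158707) = -12158707/510787281069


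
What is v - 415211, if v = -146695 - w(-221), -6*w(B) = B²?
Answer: -3322595/6 ≈ -5.5377e+5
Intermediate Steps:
w(B) = -B²/6
v = -831329/6 (v = -146695 - (-1)*(-221)²/6 = -146695 - (-1)*48841/6 = -146695 - 1*(-48841/6) = -146695 + 48841/6 = -831329/6 ≈ -1.3855e+5)
v - 415211 = -831329/6 - 415211 = -3322595/6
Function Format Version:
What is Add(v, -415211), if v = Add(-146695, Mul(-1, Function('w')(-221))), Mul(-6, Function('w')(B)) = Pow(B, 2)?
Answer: Rational(-3322595, 6) ≈ -5.5377e+5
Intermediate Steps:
Function('w')(B) = Mul(Rational(-1, 6), Pow(B, 2))
v = Rational(-831329, 6) (v = Add(-146695, Mul(-1, Mul(Rational(-1, 6), Pow(-221, 2)))) = Add(-146695, Mul(-1, Mul(Rational(-1, 6), 48841))) = Add(-146695, Mul(-1, Rational(-48841, 6))) = Add(-146695, Rational(48841, 6)) = Rational(-831329, 6) ≈ -1.3855e+5)
Add(v, -415211) = Add(Rational(-831329, 6), -415211) = Rational(-3322595, 6)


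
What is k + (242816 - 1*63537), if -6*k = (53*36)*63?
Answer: 159245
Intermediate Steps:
k = -20034 (k = -53*36*63/6 = -318*63 = -⅙*120204 = -20034)
k + (242816 - 1*63537) = -20034 + (242816 - 1*63537) = -20034 + (242816 - 63537) = -20034 + 179279 = 159245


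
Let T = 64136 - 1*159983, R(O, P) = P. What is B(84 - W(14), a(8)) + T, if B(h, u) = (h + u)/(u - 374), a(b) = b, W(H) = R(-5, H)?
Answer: -5846680/61 ≈ -95847.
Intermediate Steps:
W(H) = H
B(h, u) = (h + u)/(-374 + u)
T = -95847 (T = 64136 - 159983 = -95847)
B(84 - W(14), a(8)) + T = ((84 - 1*14) + 8)/(-374 + 8) - 95847 = ((84 - 14) + 8)/(-366) - 95847 = -(70 + 8)/366 - 95847 = -1/366*78 - 95847 = -13/61 - 95847 = -5846680/61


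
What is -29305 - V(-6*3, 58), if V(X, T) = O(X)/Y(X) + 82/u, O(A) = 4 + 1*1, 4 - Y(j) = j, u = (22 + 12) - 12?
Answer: -644797/22 ≈ -29309.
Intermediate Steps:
u = 22 (u = 34 - 12 = 22)
Y(j) = 4 - j
O(A) = 5 (O(A) = 4 + 1 = 5)
V(X, T) = 41/11 + 5/(4 - X) (V(X, T) = 5/(4 - X) + 82/22 = 5/(4 - X) + 82*(1/22) = 5/(4 - X) + 41/11 = 41/11 + 5/(4 - X))
-29305 - V(-6*3, 58) = -29305 - (-219 + 41*(-6*3))/(11*(-4 - 6*3)) = -29305 - (-219 + 41*(-18))/(11*(-4 - 18)) = -29305 - (-219 - 738)/(11*(-22)) = -29305 - (-1)*(-957)/(11*22) = -29305 - 1*87/22 = -29305 - 87/22 = -644797/22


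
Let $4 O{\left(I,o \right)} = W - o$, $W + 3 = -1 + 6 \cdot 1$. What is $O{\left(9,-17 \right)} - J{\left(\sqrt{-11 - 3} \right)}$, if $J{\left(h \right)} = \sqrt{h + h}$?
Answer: $\frac{19}{4} - 2^{\frac{3}{4}} \sqrt[4]{7} \sqrt{i} \approx 2.8157 - 1.9343 i$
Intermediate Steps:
$W = 2$ ($W = -3 + \left(-1 + 6 \cdot 1\right) = -3 + \left(-1 + 6\right) = -3 + 5 = 2$)
$J{\left(h \right)} = \sqrt{2} \sqrt{h}$ ($J{\left(h \right)} = \sqrt{2 h} = \sqrt{2} \sqrt{h}$)
$O{\left(I,o \right)} = \frac{1}{2} - \frac{o}{4}$ ($O{\left(I,o \right)} = \frac{2 - o}{4} = \frac{1}{2} - \frac{o}{4}$)
$O{\left(9,-17 \right)} - J{\left(\sqrt{-11 - 3} \right)} = \left(\frac{1}{2} - - \frac{17}{4}\right) - \sqrt{2} \sqrt{\sqrt{-11 - 3}} = \left(\frac{1}{2} + \frac{17}{4}\right) - \sqrt{2} \sqrt{\sqrt{-14}} = \frac{19}{4} - \sqrt{2} \sqrt{i \sqrt{14}} = \frac{19}{4} - \sqrt{2} \sqrt[4]{14} \sqrt{i} = \frac{19}{4} - 2^{\frac{3}{4}} \sqrt[4]{7} \sqrt{i}$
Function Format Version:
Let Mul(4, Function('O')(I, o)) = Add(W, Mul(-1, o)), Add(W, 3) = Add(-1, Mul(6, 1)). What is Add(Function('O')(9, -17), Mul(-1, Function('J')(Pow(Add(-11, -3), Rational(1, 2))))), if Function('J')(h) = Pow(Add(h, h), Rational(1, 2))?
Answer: Add(Rational(19, 4), Mul(-1, Pow(2, Rational(3, 4)), Pow(7, Rational(1, 4)), Pow(I, Rational(1, 2)))) ≈ Add(2.8157, Mul(-1.9343, I))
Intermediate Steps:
W = 2 (W = Add(-3, Add(-1, Mul(6, 1))) = Add(-3, Add(-1, 6)) = Add(-3, 5) = 2)
Function('J')(h) = Mul(Pow(2, Rational(1, 2)), Pow(h, Rational(1, 2))) (Function('J')(h) = Pow(Mul(2, h), Rational(1, 2)) = Mul(Pow(2, Rational(1, 2)), Pow(h, Rational(1, 2))))
Function('O')(I, o) = Add(Rational(1, 2), Mul(Rational(-1, 4), o)) (Function('O')(I, o) = Mul(Rational(1, 4), Add(2, Mul(-1, o))) = Add(Rational(1, 2), Mul(Rational(-1, 4), o)))
Add(Function('O')(9, -17), Mul(-1, Function('J')(Pow(Add(-11, -3), Rational(1, 2))))) = Add(Add(Rational(1, 2), Mul(Rational(-1, 4), -17)), Mul(-1, Mul(Pow(2, Rational(1, 2)), Pow(Pow(Add(-11, -3), Rational(1, 2)), Rational(1, 2))))) = Add(Add(Rational(1, 2), Rational(17, 4)), Mul(-1, Mul(Pow(2, Rational(1, 2)), Pow(Pow(-14, Rational(1, 2)), Rational(1, 2))))) = Add(Rational(19, 4), Mul(-1, Mul(Pow(2, Rational(1, 2)), Pow(Mul(I, Pow(14, Rational(1, 2))), Rational(1, 2))))) = Add(Rational(19, 4), Mul(-1, Mul(Pow(2, Rational(1, 2)), Mul(Pow(14, Rational(1, 4)), Pow(I, Rational(1, 2)))))) = Add(Rational(19, 4), Mul(-1, Mul(Pow(2, Rational(3, 4)), Pow(7, Rational(1, 4)), Pow(I, Rational(1, 2))))) = Add(Rational(19, 4), Mul(-1, Pow(2, Rational(3, 4)), Pow(7, Rational(1, 4)), Pow(I, Rational(1, 2))))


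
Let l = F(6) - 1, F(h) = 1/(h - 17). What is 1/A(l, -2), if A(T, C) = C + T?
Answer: -11/34 ≈ -0.32353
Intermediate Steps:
F(h) = 1/(-17 + h)
l = -12/11 (l = 1/(-17 + 6) - 1 = 1/(-11) - 1 = -1/11 - 1 = -12/11 ≈ -1.0909)
1/A(l, -2) = 1/(-2 - 12/11) = 1/(-34/11) = -11/34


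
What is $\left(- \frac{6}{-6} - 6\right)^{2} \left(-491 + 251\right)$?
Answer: $-6000$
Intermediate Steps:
$\left(- \frac{6}{-6} - 6\right)^{2} \left(-491 + 251\right) = \left(\left(-6\right) \left(- \frac{1}{6}\right) - 6\right)^{2} \left(-240\right) = \left(1 - 6\right)^{2} \left(-240\right) = \left(-5\right)^{2} \left(-240\right) = 25 \left(-240\right) = -6000$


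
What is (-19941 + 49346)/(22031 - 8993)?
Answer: 29405/13038 ≈ 2.2553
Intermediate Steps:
(-19941 + 49346)/(22031 - 8993) = 29405/13038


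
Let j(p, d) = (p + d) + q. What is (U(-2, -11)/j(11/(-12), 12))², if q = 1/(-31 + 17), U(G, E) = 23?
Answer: 3732624/855625 ≈ 4.3624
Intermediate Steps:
q = -1/14 (q = 1/(-14) = -1/14 ≈ -0.071429)
j(p, d) = -1/14 + d + p (j(p, d) = (p + d) - 1/14 = (d + p) - 1/14 = -1/14 + d + p)
(U(-2, -11)/j(11/(-12), 12))² = (23/(-1/14 + 12 + 11/(-12)))² = (23/(-1/14 + 12 + 11*(-1/12)))² = (23/(-1/14 + 12 - 11/12))² = (23/(925/84))² = (23*(84/925))² = (1932/925)² = 3732624/855625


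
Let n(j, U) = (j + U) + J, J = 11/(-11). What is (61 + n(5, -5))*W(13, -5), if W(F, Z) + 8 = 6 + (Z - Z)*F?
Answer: -120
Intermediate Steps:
W(F, Z) = -2 (W(F, Z) = -8 + (6 + (Z - Z)*F) = -8 + (6 + 0*F) = -8 + (6 + 0) = -8 + 6 = -2)
J = -1 (J = 11*(-1/11) = -1)
n(j, U) = -1 + U + j (n(j, U) = (j + U) - 1 = (U + j) - 1 = -1 + U + j)
(61 + n(5, -5))*W(13, -5) = (61 + (-1 - 5 + 5))*(-2) = (61 - 1)*(-2) = 60*(-2) = -120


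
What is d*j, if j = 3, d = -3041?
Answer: -9123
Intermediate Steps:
d*j = -3041*3 = -9123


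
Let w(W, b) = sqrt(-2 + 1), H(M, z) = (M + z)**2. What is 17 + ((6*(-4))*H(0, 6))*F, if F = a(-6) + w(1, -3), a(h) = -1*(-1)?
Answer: -847 - 864*I ≈ -847.0 - 864.0*I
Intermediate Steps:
a(h) = 1
w(W, b) = I (w(W, b) = sqrt(-1) = I)
F = 1 + I ≈ 1.0 + 1.0*I
17 + ((6*(-4))*H(0, 6))*F = 17 + ((6*(-4))*(0 + 6)**2)*(1 + I) = 17 + (-24*6**2)*(1 + I) = 17 + (-24*36)*(1 + I) = 17 - 864*(1 + I) = 17 + (-864 - 864*I) = -847 - 864*I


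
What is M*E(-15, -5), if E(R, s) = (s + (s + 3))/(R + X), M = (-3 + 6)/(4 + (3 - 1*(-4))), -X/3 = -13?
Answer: -7/88 ≈ -0.079545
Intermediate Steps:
X = 39 (X = -3*(-13) = 39)
M = 3/11 (M = 3/(4 + (3 + 4)) = 3/(4 + 7) = 3/11 ≈ 0.27273)
E(R, s) = (3 + 2*s)/(39 + R) (E(R, s) = (s + (s + 3))/(R + 39) = (s + (3 + s))/(39 + R) = (3 + 2*s)/(39 + R))
M*E(-15, -5) = 3*((3 + 2*(-5))/(39 - 15))/11 = 3*((3 - 10)/24)/11 = 3*((1/24)*(-7))/11 = (3/11)*(-7/24) = -7/88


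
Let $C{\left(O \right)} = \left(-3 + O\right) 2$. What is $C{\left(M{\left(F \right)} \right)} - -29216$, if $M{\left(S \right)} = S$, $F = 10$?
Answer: $29230$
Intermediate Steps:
$C{\left(O \right)} = -6 + 2 O$
$C{\left(M{\left(F \right)} \right)} - -29216 = \left(-6 + 2 \cdot 10\right) - -29216 = \left(-6 + 20\right) + 29216 = 14 + 29216 = 29230$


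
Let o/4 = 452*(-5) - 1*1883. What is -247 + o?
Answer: -16819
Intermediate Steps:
o = -16572 (o = 4*(452*(-5) - 1*1883) = 4*(-2260 - 1883) = 4*(-4143) = -16572)
-247 + o = -247 - 16572 = -16819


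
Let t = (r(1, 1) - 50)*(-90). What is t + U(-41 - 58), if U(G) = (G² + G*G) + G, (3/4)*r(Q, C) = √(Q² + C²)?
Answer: 24003 - 120*√2 ≈ 23833.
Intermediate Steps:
r(Q, C) = 4*√(C² + Q²)/3 (r(Q, C) = 4*√(Q² + C²)/3 = 4*√(C² + Q²)/3)
U(G) = G + 2*G² (U(G) = (G² + G²) + G = 2*G² + G = G + 2*G²)
t = 4500 - 120*√2 (t = (4*√(1² + 1²)/3 - 50)*(-90) = (4*√(1 + 1)/3 - 50)*(-90) = (4*√2/3 - 50)*(-90) = (-50 + 4*√2/3)*(-90) = 4500 - 120*√2 ≈ 4330.3)
t + U(-41 - 58) = (4500 - 120*√2) + (-41 - 58)*(1 + 2*(-41 - 58)) = (4500 - 120*√2) - 99*(1 + 2*(-99)) = (4500 - 120*√2) - 99*(1 - 198) = (4500 - 120*√2) - 99*(-197) = (4500 - 120*√2) + 19503 = 24003 - 120*√2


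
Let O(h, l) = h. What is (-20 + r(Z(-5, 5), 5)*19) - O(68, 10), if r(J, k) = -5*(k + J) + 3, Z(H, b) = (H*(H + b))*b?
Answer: -506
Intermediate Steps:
Z(H, b) = H*b*(H + b)
r(J, k) = 3 - 5*J - 5*k (r(J, k) = -5*(J + k) + 3 = (-5*J - 5*k) + 3 = 3 - 5*J - 5*k)
(-20 + r(Z(-5, 5), 5)*19) - O(68, 10) = (-20 + (3 - (-25)*5*(-5 + 5) - 5*5)*19) - 1*68 = (-20 + (3 - (-25)*5*0 - 25)*19) - 68 = (-20 + (3 - 5*0 - 25)*19) - 68 = (-20 + (3 + 0 - 25)*19) - 68 = (-20 - 22*19) - 68 = (-20 - 418) - 68 = -438 - 68 = -506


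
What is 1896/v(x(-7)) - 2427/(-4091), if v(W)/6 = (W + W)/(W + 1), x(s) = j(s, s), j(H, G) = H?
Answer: 3895257/28637 ≈ 136.02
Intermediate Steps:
x(s) = s
v(W) = 12*W/(1 + W) (v(W) = 6*((W + W)/(W + 1)) = 6*((2*W)/(1 + W)) = 6*(2*W/(1 + W)) = 12*W/(1 + W))
1896/v(x(-7)) - 2427/(-4091) = 1896/((12*(-7)/(1 - 7))) - 2427/(-4091) = 1896/((12*(-7)/(-6))) - 2427*(-1/4091) = 1896/((12*(-7)*(-1/6))) + 2427/4091 = 1896/14 + 2427/4091 = 1896*(1/14) + 2427/4091 = 948/7 + 2427/4091 = 3895257/28637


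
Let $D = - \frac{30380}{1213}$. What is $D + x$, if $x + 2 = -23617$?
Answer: $- \frac{28680227}{1213} \approx -23644.0$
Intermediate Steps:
$x = -23619$ ($x = -2 - 23617 = -23619$)
$D = - \frac{30380}{1213}$ ($D = \left(-30380\right) \frac{1}{1213} = - \frac{30380}{1213} \approx -25.045$)
$D + x = - \frac{30380}{1213} - 23619 = - \frac{28680227}{1213}$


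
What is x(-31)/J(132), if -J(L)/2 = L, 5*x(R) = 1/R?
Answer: 1/40920 ≈ 2.4438e-5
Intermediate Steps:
x(R) = 1/(5*R)
J(L) = -2*L
x(-31)/J(132) = ((1/5)/(-31))/((-2*132)) = ((1/5)*(-1/31))/(-264) = -1/155*(-1/264) = 1/40920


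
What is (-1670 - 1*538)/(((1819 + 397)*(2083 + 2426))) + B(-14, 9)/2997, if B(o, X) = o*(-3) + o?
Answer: 1264616/138638223 ≈ 0.0091217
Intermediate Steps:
B(o, X) = -2*o (B(o, X) = -3*o + o = -2*o)
(-1670 - 1*538)/(((1819 + 397)*(2083 + 2426))) + B(-14, 9)/2997 = (-1670 - 1*538)/(((1819 + 397)*(2083 + 2426))) - 2*(-14)/2997 = (-1670 - 538)/((2216*4509)) + 28*(1/2997) = -2208/9991944 + 28/2997 = -2208*1/9991944 + 28/2997 = -92/416331 + 28/2997 = 1264616/138638223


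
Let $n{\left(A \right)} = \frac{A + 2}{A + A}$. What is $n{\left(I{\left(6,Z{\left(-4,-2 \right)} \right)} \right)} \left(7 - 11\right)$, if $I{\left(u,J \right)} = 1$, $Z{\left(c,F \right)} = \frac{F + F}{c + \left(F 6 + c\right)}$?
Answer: $-6$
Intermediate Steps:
$Z{\left(c,F \right)} = \frac{2 F}{2 c + 6 F}$ ($Z{\left(c,F \right)} = \frac{2 F}{c + \left(6 F + c\right)} = \frac{2 F}{c + \left(c + 6 F\right)} = \frac{2 F}{2 c + 6 F}$)
$n{\left(A \right)} = \frac{2 + A}{2 A}$
$n{\left(I{\left(6,Z{\left(-4,-2 \right)} \right)} \right)} \left(7 - 11\right) = \frac{2 + 1}{2 \cdot 1} \left(7 - 11\right) = \frac{1}{2} \cdot 1 \cdot 3 \left(-4\right) = \frac{3}{2} \left(-4\right) = -6$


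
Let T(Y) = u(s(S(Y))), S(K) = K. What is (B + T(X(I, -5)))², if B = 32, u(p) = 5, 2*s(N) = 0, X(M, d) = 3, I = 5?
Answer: 1369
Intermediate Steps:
s(N) = 0 (s(N) = (½)*0 = 0)
T(Y) = 5
(B + T(X(I, -5)))² = (32 + 5)² = 37² = 1369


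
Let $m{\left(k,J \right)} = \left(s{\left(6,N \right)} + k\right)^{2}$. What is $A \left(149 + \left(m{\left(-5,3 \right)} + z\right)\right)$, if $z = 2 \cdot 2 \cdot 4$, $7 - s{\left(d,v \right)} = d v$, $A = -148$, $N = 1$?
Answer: $-26788$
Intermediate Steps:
$s{\left(d,v \right)} = 7 - d v$
$m{\left(k,J \right)} = \left(1 + k\right)^{2}$ ($m{\left(k,J \right)} = \left(\left(7 - 6 \cdot 1\right) + k\right)^{2} = \left(\left(7 - 6\right) + k\right)^{2} = \left(1 + k\right)^{2}$)
$z = 16$ ($z = 4 \cdot 4 = 16$)
$A \left(149 + \left(m{\left(-5,3 \right)} + z\right)\right) = - 148 \left(149 + \left(\left(1 - 5\right)^{2} + 16\right)\right) = - 148 \left(149 + \left(\left(-4\right)^{2} + 16\right)\right) = - 148 \left(149 + \left(16 + 16\right)\right) = - 148 \left(149 + 32\right) = \left(-148\right) 181 = -26788$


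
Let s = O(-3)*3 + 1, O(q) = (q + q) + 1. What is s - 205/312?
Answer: -4573/312 ≈ -14.657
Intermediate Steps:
O(q) = 1 + 2*q (O(q) = 2*q + 1 = 1 + 2*q)
s = -14 (s = (1 + 2*(-3))*3 + 1 = (1 - 6)*3 + 1 = -5*3 + 1 = -15 + 1 = -14)
s - 205/312 = -14 - 205/312 = -4573/312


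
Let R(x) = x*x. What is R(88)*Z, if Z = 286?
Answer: 2214784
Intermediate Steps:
R(x) = x**2
R(88)*Z = 88**2*286 = 7744*286 = 2214784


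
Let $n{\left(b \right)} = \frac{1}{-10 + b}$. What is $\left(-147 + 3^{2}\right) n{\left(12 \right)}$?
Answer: $-69$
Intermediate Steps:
$\left(-147 + 3^{2}\right) n{\left(12 \right)} = \frac{-147 + 3^{2}}{-10 + 12} = \frac{-147 + 9}{2} = \left(-138\right) \frac{1}{2} = -69$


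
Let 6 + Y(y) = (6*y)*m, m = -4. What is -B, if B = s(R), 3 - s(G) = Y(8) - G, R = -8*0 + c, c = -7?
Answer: -194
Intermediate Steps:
Y(y) = -6 - 24*y (Y(y) = -6 + (6*y)*(-4) = -6 - 24*y)
R = -7 (R = -8*0 - 7 = 0 - 7 = -7)
s(G) = 201 + G (s(G) = 3 - ((-6 - 24*8) - G) = 3 - ((-6 - 192) - G) = 3 - (-198 - G) = 3 + (198 + G) = 201 + G)
B = 194 (B = 201 - 7 = 194)
-B = -1*194 = -194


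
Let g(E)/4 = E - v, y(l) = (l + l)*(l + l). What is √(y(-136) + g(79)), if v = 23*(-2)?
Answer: 6*√2069 ≈ 272.92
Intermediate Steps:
v = -46
y(l) = 4*l² (y(l) = (2*l)*(2*l) = 4*l²)
g(E) = 184 + 4*E (g(E) = 4*(E - 1*(-46)) = 4*(E + 46) = 4*(46 + E) = 184 + 4*E)
√(y(-136) + g(79)) = √(4*(-136)² + (184 + 4*79)) = √(4*18496 + (184 + 316)) = √(73984 + 500) = √74484 = 6*√2069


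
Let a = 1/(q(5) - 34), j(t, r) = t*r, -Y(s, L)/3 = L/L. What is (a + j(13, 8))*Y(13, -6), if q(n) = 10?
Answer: -2495/8 ≈ -311.88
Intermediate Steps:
Y(s, L) = -3 (Y(s, L) = -3*L/L = -3*1 = -3)
j(t, r) = r*t
a = -1/24 (a = 1/(10 - 34) = 1/(-24) = -1/24 ≈ -0.041667)
(a + j(13, 8))*Y(13, -6) = (-1/24 + 8*13)*(-3) = (-1/24 + 104)*(-3) = (2495/24)*(-3) = -2495/8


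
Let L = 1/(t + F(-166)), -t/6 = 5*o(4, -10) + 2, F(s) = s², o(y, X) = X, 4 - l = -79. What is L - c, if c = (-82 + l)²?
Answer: -27843/27844 ≈ -0.99996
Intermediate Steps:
l = 83 (l = 4 - 1*(-79) = 4 + 79 = 83)
t = 288 (t = -6*(5*(-10) + 2) = -6*(-50 + 2) = -6*(-48) = 288)
c = 1 (c = (-82 + 83)² = 1² = 1)
L = 1/27844 (L = 1/(288 + (-166)²) = 1/(288 + 27556) = 1/27844 ≈ 3.5914e-5)
L - c = 1/27844 - 1*1 = 1/27844 - 1 = -27843/27844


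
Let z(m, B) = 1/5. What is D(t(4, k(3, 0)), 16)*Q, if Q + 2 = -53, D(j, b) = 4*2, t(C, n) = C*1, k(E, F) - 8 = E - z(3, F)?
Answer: -440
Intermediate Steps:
z(m, B) = ⅕ (z(m, B) = 1*(⅕) = ⅕)
k(E, F) = 39/5 + E (k(E, F) = 8 + (E - 1*⅕) = 8 + (E - ⅕) = 8 + (-⅕ + E) = 39/5 + E)
t(C, n) = C
D(j, b) = 8
Q = -55 (Q = -2 - 53 = -55)
D(t(4, k(3, 0)), 16)*Q = 8*(-55) = -440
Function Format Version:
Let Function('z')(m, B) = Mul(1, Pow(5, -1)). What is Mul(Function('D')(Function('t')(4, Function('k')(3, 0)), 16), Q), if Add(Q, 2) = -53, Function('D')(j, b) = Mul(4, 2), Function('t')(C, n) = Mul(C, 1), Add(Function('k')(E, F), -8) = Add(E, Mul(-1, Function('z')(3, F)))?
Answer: -440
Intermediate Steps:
Function('z')(m, B) = Rational(1, 5) (Function('z')(m, B) = Mul(1, Rational(1, 5)) = Rational(1, 5))
Function('k')(E, F) = Add(Rational(39, 5), E) (Function('k')(E, F) = Add(8, Add(E, Mul(-1, Rational(1, 5)))) = Add(8, Add(E, Rational(-1, 5))) = Add(8, Add(Rational(-1, 5), E)) = Add(Rational(39, 5), E))
Function('t')(C, n) = C
Function('D')(j, b) = 8
Q = -55 (Q = Add(-2, -53) = -55)
Mul(Function('D')(Function('t')(4, Function('k')(3, 0)), 16), Q) = Mul(8, -55) = -440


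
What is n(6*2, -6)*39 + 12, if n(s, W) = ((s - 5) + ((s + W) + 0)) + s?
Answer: 987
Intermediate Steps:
n(s, W) = -5 + W + 3*s (n(s, W) = ((-5 + s) + ((W + s) + 0)) + s = ((-5 + s) + (W + s)) + s = (-5 + W + 2*s) + s = -5 + W + 3*s)
n(6*2, -6)*39 + 12 = (-5 - 6 + 3*(6*2))*39 + 12 = (-5 - 6 + 3*12)*39 + 12 = (-5 - 6 + 36)*39 + 12 = 25*39 + 12 = 975 + 12 = 987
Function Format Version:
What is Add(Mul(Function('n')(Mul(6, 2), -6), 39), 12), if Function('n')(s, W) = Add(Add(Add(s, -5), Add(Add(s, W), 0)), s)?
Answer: 987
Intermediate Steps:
Function('n')(s, W) = Add(-5, W, Mul(3, s)) (Function('n')(s, W) = Add(Add(Add(-5, s), Add(Add(W, s), 0)), s) = Add(Add(Add(-5, s), Add(W, s)), s) = Add(Add(-5, W, Mul(2, s)), s) = Add(-5, W, Mul(3, s)))
Add(Mul(Function('n')(Mul(6, 2), -6), 39), 12) = Add(Mul(Add(-5, -6, Mul(3, Mul(6, 2))), 39), 12) = Add(Mul(Add(-5, -6, Mul(3, 12)), 39), 12) = Add(Mul(Add(-5, -6, 36), 39), 12) = Add(Mul(25, 39), 12) = Add(975, 12) = 987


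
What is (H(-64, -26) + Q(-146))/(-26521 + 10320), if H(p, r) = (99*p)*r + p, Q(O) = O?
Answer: -9678/953 ≈ -10.155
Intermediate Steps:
H(p, r) = p + 99*p*r (H(p, r) = 99*p*r + p = p + 99*p*r)
(H(-64, -26) + Q(-146))/(-26521 + 10320) = (-64*(1 + 99*(-26)) - 146)/(-26521 + 10320) = (-64*(1 - 2574) - 146)/(-16201) = (-64*(-2573) - 146)*(-1/16201) = (164672 - 146)*(-1/16201) = 164526*(-1/16201) = -9678/953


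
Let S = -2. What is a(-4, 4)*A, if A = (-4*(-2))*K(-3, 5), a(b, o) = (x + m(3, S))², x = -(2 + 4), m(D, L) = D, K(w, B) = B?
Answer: 360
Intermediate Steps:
x = -6 (x = -1*6 = -6)
a(b, o) = 9 (a(b, o) = (-6 + 3)² = (-3)² = 9)
A = 40 (A = -4*(-2)*5 = 8*5 = 40)
a(-4, 4)*A = 9*40 = 360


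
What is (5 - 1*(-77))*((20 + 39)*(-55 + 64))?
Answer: 43542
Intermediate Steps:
(5 - 1*(-77))*((20 + 39)*(-55 + 64)) = (5 + 77)*(59*9) = 82*531 = 43542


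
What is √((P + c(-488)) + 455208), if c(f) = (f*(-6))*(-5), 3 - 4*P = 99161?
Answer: √1663114/2 ≈ 644.81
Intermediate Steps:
P = -49579/2 (P = ¾ - ¼*99161 = ¾ - 99161/4 = -49579/2 ≈ -24790.)
c(f) = 30*f (c(f) = -6*f*(-5) = 30*f)
√((P + c(-488)) + 455208) = √((-49579/2 + 30*(-488)) + 455208) = √((-49579/2 - 14640) + 455208) = √(-78859/2 + 455208) = √(831557/2) = √1663114/2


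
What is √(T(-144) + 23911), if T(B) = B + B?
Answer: √23623 ≈ 153.70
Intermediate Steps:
T(B) = 2*B
√(T(-144) + 23911) = √(2*(-144) + 23911) = √(-288 + 23911) = √23623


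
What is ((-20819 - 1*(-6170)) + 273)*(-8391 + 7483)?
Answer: 13053408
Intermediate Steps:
((-20819 - 1*(-6170)) + 273)*(-8391 + 7483) = ((-20819 + 6170) + 273)*(-908) = (-14649 + 273)*(-908) = -14376*(-908) = 13053408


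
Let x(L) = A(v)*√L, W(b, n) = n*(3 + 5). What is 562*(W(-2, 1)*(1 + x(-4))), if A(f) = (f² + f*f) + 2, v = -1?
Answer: 4496 + 35968*I ≈ 4496.0 + 35968.0*I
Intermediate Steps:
W(b, n) = 8*n (W(b, n) = n*8 = 8*n)
A(f) = 2 + 2*f² (A(f) = (f² + f²) + 2 = 2*f² + 2 = 2 + 2*f²)
x(L) = 4*√L (x(L) = (2 + 2*(-1)²)*√L = (2 + 2*1)*√L = (2 + 2)*√L = 4*√L)
562*(W(-2, 1)*(1 + x(-4))) = 562*((8*1)*(1 + 4*√(-4))) = 562*(8*(1 + 4*(2*I))) = 562*(8*(1 + 8*I)) = 562*(8 + 64*I) = 4496 + 35968*I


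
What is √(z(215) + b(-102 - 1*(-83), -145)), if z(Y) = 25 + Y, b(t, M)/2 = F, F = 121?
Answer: √482 ≈ 21.954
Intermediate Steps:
b(t, M) = 242 (b(t, M) = 2*121 = 242)
√(z(215) + b(-102 - 1*(-83), -145)) = √((25 + 215) + 242) = √(240 + 242) = √482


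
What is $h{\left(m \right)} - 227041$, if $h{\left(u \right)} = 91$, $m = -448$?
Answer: $-226950$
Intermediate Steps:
$h{\left(m \right)} - 227041 = 91 - 227041 = -226950$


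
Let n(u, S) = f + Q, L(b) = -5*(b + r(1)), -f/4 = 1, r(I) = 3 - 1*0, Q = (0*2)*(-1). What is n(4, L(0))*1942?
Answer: -7768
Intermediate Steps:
Q = 0 (Q = 0*(-1) = 0)
r(I) = 3 (r(I) = 3 + 0 = 3)
f = -4 (f = -4*1 = -4)
L(b) = -15 - 5*b (L(b) = -5*(b + 3) = -5*(3 + b) = -15 - 5*b)
n(u, S) = -4 (n(u, S) = -4 + 0 = -4)
n(4, L(0))*1942 = -4*1942 = -7768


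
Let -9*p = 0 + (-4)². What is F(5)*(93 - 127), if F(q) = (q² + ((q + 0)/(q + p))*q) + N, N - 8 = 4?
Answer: -44132/29 ≈ -1521.8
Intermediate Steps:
N = 12 (N = 8 + 4 = 12)
p = -16/9 (p = -(0 + (-4)²)/9 = -(0 + 16)/9 = -⅑*16 = -16/9 ≈ -1.7778)
F(q) = 12 + q² + q²/(-16/9 + q) (F(q) = (q² + ((q + 0)/(q - 16/9))*q) + 12 = (q² + (q/(-16/9 + q))*q) + 12 = (q² + q²/(-16/9 + q)) + 12 = 12 + q² + q²/(-16/9 + q))
F(5)*(93 - 127) = ((-192 - 7*5² + 9*5³ + 108*5)/(-16 + 9*5))*(93 - 127) = ((-192 - 7*25 + 9*125 + 540)/(-16 + 45))*(-34) = ((-192 - 175 + 1125 + 540)/29)*(-34) = ((1/29)*1298)*(-34) = (1298/29)*(-34) = -44132/29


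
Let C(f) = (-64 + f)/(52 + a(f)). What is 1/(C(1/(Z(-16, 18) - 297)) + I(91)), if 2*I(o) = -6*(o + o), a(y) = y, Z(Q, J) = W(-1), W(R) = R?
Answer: -15495/8479343 ≈ -0.0018274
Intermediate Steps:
Z(Q, J) = -1
I(o) = -6*o (I(o) = (-6*(o + o))/2 = (-12*o)/2 = -6*o)
C(f) = (-64 + f)/(52 + f)
1/(C(1/(Z(-16, 18) - 297)) + I(91)) = 1/((-64 + 1/(-1 - 297))/(52 + 1/(-1 - 297)) - 6*91) = 1/((-64 + 1/(-298))/(52 + 1/(-298)) - 546) = 1/((-64 - 1/298)/(52 - 1/298) - 546) = 1/(-19073/298/(15495/298) - 546) = 1/((298/15495)*(-19073/298) - 546) = 1/(-19073/15495 - 546) = 1/(-8479343/15495) = -15495/8479343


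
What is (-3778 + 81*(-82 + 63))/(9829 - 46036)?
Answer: 5317/36207 ≈ 0.14685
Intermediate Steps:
(-3778 + 81*(-82 + 63))/(9829 - 46036) = (-3778 + 81*(-19))/(-36207) = (-3778 - 1539)*(-1/36207) = -5317*(-1/36207) = 5317/36207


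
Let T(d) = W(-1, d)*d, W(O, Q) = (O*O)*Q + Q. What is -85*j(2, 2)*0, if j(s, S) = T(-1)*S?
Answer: 0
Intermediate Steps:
W(O, Q) = Q + Q*O² (W(O, Q) = O²*Q + Q = Q*O² + Q = Q + Q*O²)
T(d) = 2*d² (T(d) = (d*(1 + (-1)²))*d = (d*(1 + 1))*d = (d*2)*d = (2*d)*d = 2*d²)
j(s, S) = 2*S (j(s, S) = (2*(-1)²)*S = (2*1)*S = 2*S)
-85*j(2, 2)*0 = -85*2*2*0 = -340*0 = -85*0 = 0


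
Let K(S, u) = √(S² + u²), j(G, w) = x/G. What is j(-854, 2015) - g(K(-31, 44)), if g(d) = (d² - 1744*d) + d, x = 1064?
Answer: -176793/61 + 1743*√2897 ≈ 90917.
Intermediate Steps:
j(G, w) = 1064/G
g(d) = d² - 1743*d
j(-854, 2015) - g(K(-31, 44)) = 1064/(-854) - √((-31)² + 44²)*(-1743 + √((-31)² + 44²)) = 1064*(-1/854) - √(961 + 1936)*(-1743 + √(961 + 1936)) = -76/61 - √2897*(-1743 + √2897)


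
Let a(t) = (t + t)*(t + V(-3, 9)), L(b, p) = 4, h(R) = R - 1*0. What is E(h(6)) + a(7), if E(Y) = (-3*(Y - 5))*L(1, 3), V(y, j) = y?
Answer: 44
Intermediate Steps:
h(R) = R (h(R) = R + 0 = R)
a(t) = 2*t*(-3 + t) (a(t) = (t + t)*(t - 3) = (2*t)*(-3 + t) = 2*t*(-3 + t))
E(Y) = 60 - 12*Y (E(Y) = -3*(Y - 5)*4 = -3*(-5 + Y)*4 = (15 - 3*Y)*4 = 60 - 12*Y)
E(h(6)) + a(7) = (60 - 12*6) + 2*7*(-3 + 7) = (60 - 72) + 2*7*4 = -12 + 56 = 44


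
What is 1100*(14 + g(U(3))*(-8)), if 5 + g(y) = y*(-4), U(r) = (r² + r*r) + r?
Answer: 798600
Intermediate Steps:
U(r) = r + 2*r² (U(r) = (r² + r²) + r = 2*r² + r = r + 2*r²)
g(y) = -5 - 4*y (g(y) = -5 + y*(-4) = -5 - 4*y)
1100*(14 + g(U(3))*(-8)) = 1100*(14 + (-5 - 12*(1 + 2*3))*(-8)) = 1100*(14 + (-5 - 12*(1 + 6))*(-8)) = 1100*(14 + (-5 - 12*7)*(-8)) = 1100*(14 + (-5 - 4*21)*(-8)) = 1100*(14 + (-5 - 84)*(-8)) = 1100*(14 - 89*(-8)) = 1100*(14 + 712) = 1100*726 = 798600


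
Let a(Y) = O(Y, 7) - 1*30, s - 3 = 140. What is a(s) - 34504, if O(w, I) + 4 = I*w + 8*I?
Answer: -33481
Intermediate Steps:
s = 143 (s = 3 + 140 = 143)
O(w, I) = -4 + 8*I + I*w (O(w, I) = -4 + (I*w + 8*I) = -4 + (8*I + I*w) = -4 + 8*I + I*w)
a(Y) = 22 + 7*Y (a(Y) = (-4 + 8*7 + 7*Y) - 1*30 = (-4 + 56 + 7*Y) - 30 = (52 + 7*Y) - 30 = 22 + 7*Y)
a(s) - 34504 = (22 + 7*143) - 34504 = (22 + 1001) - 34504 = 1023 - 34504 = -33481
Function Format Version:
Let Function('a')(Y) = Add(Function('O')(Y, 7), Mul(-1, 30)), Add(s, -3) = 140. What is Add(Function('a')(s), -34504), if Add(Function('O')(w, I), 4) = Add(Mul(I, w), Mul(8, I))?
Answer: -33481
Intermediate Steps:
s = 143 (s = Add(3, 140) = 143)
Function('O')(w, I) = Add(-4, Mul(8, I), Mul(I, w)) (Function('O')(w, I) = Add(-4, Add(Mul(I, w), Mul(8, I))) = Add(-4, Add(Mul(8, I), Mul(I, w))) = Add(-4, Mul(8, I), Mul(I, w)))
Function('a')(Y) = Add(22, Mul(7, Y)) (Function('a')(Y) = Add(Add(-4, Mul(8, 7), Mul(7, Y)), Mul(-1, 30)) = Add(Add(-4, 56, Mul(7, Y)), -30) = Add(Add(52, Mul(7, Y)), -30) = Add(22, Mul(7, Y)))
Add(Function('a')(s), -34504) = Add(Add(22, Mul(7, 143)), -34504) = Add(Add(22, 1001), -34504) = Add(1023, -34504) = -33481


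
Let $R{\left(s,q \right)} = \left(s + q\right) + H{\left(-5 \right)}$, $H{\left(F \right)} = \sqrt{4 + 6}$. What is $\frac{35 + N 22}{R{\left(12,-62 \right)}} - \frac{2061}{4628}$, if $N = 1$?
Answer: $- \frac{610723}{384124} - \frac{19 \sqrt{10}}{830} \approx -1.6623$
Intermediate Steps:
$H{\left(F \right)} = \sqrt{10}$
$R{\left(s,q \right)} = q + s + \sqrt{10}$ ($R{\left(s,q \right)} = \left(s + q\right) + \sqrt{10} = \left(q + s\right) + \sqrt{10} = q + s + \sqrt{10}$)
$\frac{35 + N 22}{R{\left(12,-62 \right)}} - \frac{2061}{4628} = \frac{35 + 1 \cdot 22}{-62 + 12 + \sqrt{10}} - \frac{2061}{4628} = \frac{35 + 22}{-50 + \sqrt{10}} - \frac{2061}{4628} = \frac{57}{-50 + \sqrt{10}} - \frac{2061}{4628} = - \frac{2061}{4628} + \frac{57}{-50 + \sqrt{10}}$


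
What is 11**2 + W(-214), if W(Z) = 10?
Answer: 131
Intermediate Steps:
11**2 + W(-214) = 11**2 + 10 = 121 + 10 = 131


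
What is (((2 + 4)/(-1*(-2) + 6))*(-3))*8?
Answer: -18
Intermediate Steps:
(((2 + 4)/(-1*(-2) + 6))*(-3))*8 = ((6/(2 + 6))*(-3))*8 = ((6/8)*(-3))*8 = ((6*(⅛))*(-3))*8 = ((¾)*(-3))*8 = -9/4*8 = -18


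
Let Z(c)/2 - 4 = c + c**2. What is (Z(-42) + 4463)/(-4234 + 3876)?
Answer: -7915/358 ≈ -22.109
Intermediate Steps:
Z(c) = 8 + 2*c + 2*c**2 (Z(c) = 8 + 2*(c + c**2) = 8 + (2*c + 2*c**2) = 8 + 2*c + 2*c**2)
(Z(-42) + 4463)/(-4234 + 3876) = ((8 + 2*(-42) + 2*(-42)**2) + 4463)/(-4234 + 3876) = ((8 - 84 + 2*1764) + 4463)/(-358) = ((8 - 84 + 3528) + 4463)*(-1/358) = (3452 + 4463)*(-1/358) = 7915*(-1/358) = -7915/358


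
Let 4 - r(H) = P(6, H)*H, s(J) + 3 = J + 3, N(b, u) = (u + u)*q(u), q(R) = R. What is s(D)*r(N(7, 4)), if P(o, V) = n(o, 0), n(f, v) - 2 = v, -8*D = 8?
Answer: 60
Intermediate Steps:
D = -1 (D = -⅛*8 = -1)
n(f, v) = 2 + v
P(o, V) = 2 (P(o, V) = 2 + 0 = 2)
N(b, u) = 2*u² (N(b, u) = (u + u)*u = (2*u)*u = 2*u²)
s(J) = J (s(J) = -3 + (J + 3) = -3 + (3 + J) = J)
r(H) = 4 - 2*H
s(D)*r(N(7, 4)) = -(4 - 4*4²) = -(4 - 4*16) = -(4 - 2*32) = -(4 - 64) = -1*(-60) = 60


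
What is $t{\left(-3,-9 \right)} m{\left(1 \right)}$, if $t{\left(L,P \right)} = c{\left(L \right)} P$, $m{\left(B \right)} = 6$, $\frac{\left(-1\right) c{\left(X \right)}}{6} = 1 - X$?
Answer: $1296$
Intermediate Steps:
$c{\left(X \right)} = -6 + 6 X$ ($c{\left(X \right)} = - 6 \left(1 - X\right) = -6 + 6 X$)
$t{\left(L,P \right)} = P \left(-6 + 6 L\right)$ ($t{\left(L,P \right)} = \left(-6 + 6 L\right) P = P \left(-6 + 6 L\right)$)
$t{\left(-3,-9 \right)} m{\left(1 \right)} = 6 \left(-9\right) \left(-1 - 3\right) 6 = 6 \left(-9\right) \left(-4\right) 6 = 216 \cdot 6 = 1296$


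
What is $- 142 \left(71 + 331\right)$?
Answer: $-57084$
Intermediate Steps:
$- 142 \left(71 + 331\right) = \left(-142\right) 402 = -57084$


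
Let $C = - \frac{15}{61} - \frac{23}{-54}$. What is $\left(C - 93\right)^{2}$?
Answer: $\frac{93482451001}{10850436} \approx 8615.5$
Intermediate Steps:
$C = \frac{593}{3294}$ ($C = \left(-15\right) \frac{1}{61} - - \frac{23}{54} = - \frac{15}{61} + \frac{23}{54} = \frac{593}{3294} \approx 0.18002$)
$\left(C - 93\right)^{2} = \left(\frac{593}{3294} - 93\right)^{2} = \left(- \frac{305749}{3294}\right)^{2} = \frac{93482451001}{10850436}$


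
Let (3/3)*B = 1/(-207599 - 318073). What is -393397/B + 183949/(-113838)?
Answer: 23541446565571043/113838 ≈ 2.0680e+11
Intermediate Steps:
B = -1/525672 (B = 1/(-207599 - 318073) = 1/(-525672) = -1/525672 ≈ -1.9023e-6)
-393397/B + 183949/(-113838) = -393397/(-1/525672) + 183949/(-113838) = -393397*(-525672) + 183949*(-1/113838) = 206797787784 - 183949/113838 = 23541446565571043/113838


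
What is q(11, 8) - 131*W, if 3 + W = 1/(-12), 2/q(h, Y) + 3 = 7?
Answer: 4853/12 ≈ 404.42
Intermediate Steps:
q(h, Y) = ½ (q(h, Y) = 2/(-3 + 7) = 2/4 = 2*(¼) = ½)
W = -37/12 (W = -3 + 1/(-12) = -3 - 1/12 = -37/12 ≈ -3.0833)
q(11, 8) - 131*W = ½ - 131*(-37/12) = ½ + 4847/12 = 4853/12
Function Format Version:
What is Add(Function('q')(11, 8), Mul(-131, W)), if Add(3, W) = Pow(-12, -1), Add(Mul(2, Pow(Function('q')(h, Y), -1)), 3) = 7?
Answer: Rational(4853, 12) ≈ 404.42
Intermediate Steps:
Function('q')(h, Y) = Rational(1, 2) (Function('q')(h, Y) = Mul(2, Pow(Add(-3, 7), -1)) = Mul(2, Pow(4, -1)) = Mul(2, Rational(1, 4)) = Rational(1, 2))
W = Rational(-37, 12) (W = Add(-3, Pow(-12, -1)) = Add(-3, Rational(-1, 12)) = Rational(-37, 12) ≈ -3.0833)
Add(Function('q')(11, 8), Mul(-131, W)) = Add(Rational(1, 2), Mul(-131, Rational(-37, 12))) = Add(Rational(1, 2), Rational(4847, 12)) = Rational(4853, 12)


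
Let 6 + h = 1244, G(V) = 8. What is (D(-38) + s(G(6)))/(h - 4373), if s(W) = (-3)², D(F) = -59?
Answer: 10/627 ≈ 0.015949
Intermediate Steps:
h = 1238 (h = -6 + 1244 = 1238)
s(W) = 9
(D(-38) + s(G(6)))/(h - 4373) = (-59 + 9)/(1238 - 4373) = -50/(-3135) = -50*(-1/3135) = 10/627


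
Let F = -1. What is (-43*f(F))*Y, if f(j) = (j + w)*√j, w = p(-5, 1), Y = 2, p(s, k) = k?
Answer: 0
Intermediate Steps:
w = 1
f(j) = √j*(1 + j) (f(j) = (j + 1)*√j = (1 + j)*√j = √j*(1 + j))
(-43*f(F))*Y = -43*√(-1)*(1 - 1)*2 = -43*I*0*2 = -43*0*2 = 0*2 = 0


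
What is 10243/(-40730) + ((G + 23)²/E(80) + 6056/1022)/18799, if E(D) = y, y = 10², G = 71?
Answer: -482174242281/1956320754850 ≈ -0.24647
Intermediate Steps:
y = 100
E(D) = 100
10243/(-40730) + ((G + 23)²/E(80) + 6056/1022)/18799 = 10243/(-40730) + ((71 + 23)²/100 + 6056/1022)/18799 = 10243*(-1/40730) + (94²*(1/100) + 6056*(1/1022))*(1/18799) = -10243/40730 + (8836*(1/100) + 3028/511)*(1/18799) = -10243/40730 + (2209/25 + 3028/511)*(1/18799) = -10243/40730 + (1204499/12775)*(1/18799) = -10243/40730 + 1204499/240157225 = -482174242281/1956320754850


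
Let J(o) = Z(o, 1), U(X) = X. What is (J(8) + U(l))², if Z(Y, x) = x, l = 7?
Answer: 64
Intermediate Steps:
J(o) = 1
(J(8) + U(l))² = (1 + 7)² = 8² = 64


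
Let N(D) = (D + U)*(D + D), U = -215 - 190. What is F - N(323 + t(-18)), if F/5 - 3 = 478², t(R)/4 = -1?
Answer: 1197303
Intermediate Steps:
t(R) = -4 (t(R) = 4*(-1) = -4)
U = -405
N(D) = 2*D*(-405 + D) (N(D) = (D - 405)*(D + D) = (-405 + D)*(2*D) = 2*D*(-405 + D))
F = 1142435 (F = 15 + 5*478² = 15 + 5*228484 = 15 + 1142420 = 1142435)
F - N(323 + t(-18)) = 1142435 - 2*(323 - 4)*(-405 + (323 - 4)) = 1142435 - 2*319*(-405 + 319) = 1142435 - 2*319*(-86) = 1142435 - 1*(-54868) = 1142435 + 54868 = 1197303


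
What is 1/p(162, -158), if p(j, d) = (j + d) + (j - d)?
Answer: 1/324 ≈ 0.0030864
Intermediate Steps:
p(j, d) = 2*j (p(j, d) = (d + j) + (j - d) = 2*j)
1/p(162, -158) = 1/(2*162) = 1/324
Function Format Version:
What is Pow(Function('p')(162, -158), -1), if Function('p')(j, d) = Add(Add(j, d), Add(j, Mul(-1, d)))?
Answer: Rational(1, 324) ≈ 0.0030864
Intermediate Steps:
Function('p')(j, d) = Mul(2, j) (Function('p')(j, d) = Add(Add(d, j), Add(j, Mul(-1, d))) = Mul(2, j))
Pow(Function('p')(162, -158), -1) = Pow(Mul(2, 162), -1) = Pow(324, -1) = Rational(1, 324)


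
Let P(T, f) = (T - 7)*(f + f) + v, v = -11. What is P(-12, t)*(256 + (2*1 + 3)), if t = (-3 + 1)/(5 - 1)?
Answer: 2088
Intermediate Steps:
t = -1/2 (t = -2/4 = -2*1/4 = -1/2 ≈ -0.50000)
P(T, f) = -11 + 2*f*(-7 + T) (P(T, f) = (T - 7)*(f + f) - 11 = (-7 + T)*(2*f) - 11 = 2*f*(-7 + T) - 11 = -11 + 2*f*(-7 + T))
P(-12, t)*(256 + (2*1 + 3)) = (-11 - 14*(-1/2) + 2*(-12)*(-1/2))*(256 + (2*1 + 3)) = (-11 + 7 + 12)*(256 + (2 + 3)) = 8*(256 + 5) = 8*261 = 2088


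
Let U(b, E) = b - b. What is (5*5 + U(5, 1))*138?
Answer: 3450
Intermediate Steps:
U(b, E) = 0
(5*5 + U(5, 1))*138 = (5*5 + 0)*138 = (25 + 0)*138 = 25*138 = 3450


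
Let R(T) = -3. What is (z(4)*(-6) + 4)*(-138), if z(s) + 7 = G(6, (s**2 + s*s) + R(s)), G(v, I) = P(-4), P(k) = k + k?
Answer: -12972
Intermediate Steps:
P(k) = 2*k
G(v, I) = -8 (G(v, I) = 2*(-4) = -8)
z(s) = -15 (z(s) = -7 - 8 = -15)
(z(4)*(-6) + 4)*(-138) = (-15*(-6) + 4)*(-138) = (90 + 4)*(-138) = 94*(-138) = -12972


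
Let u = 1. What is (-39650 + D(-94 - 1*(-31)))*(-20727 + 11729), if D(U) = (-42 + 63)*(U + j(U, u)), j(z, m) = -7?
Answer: 369997760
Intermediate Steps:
D(U) = -147 + 21*U (D(U) = (-42 + 63)*(U - 7) = 21*(-7 + U) = -147 + 21*U)
(-39650 + D(-94 - 1*(-31)))*(-20727 + 11729) = (-39650 + (-147 + 21*(-94 - 1*(-31))))*(-20727 + 11729) = (-39650 + (-147 + 21*(-94 + 31)))*(-8998) = (-39650 + (-147 + 21*(-63)))*(-8998) = (-39650 + (-147 - 1323))*(-8998) = (-39650 - 1470)*(-8998) = -41120*(-8998) = 369997760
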